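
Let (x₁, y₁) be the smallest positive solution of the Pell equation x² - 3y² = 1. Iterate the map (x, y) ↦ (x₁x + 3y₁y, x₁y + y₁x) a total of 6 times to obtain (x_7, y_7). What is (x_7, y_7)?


Step 1: Find the fundamental solution (x₁, y₁) of x² - 3y² = 1.
  Expand √3 as a continued fraction. a₀ = ⌊√3⌋ = 1; iterate m_{k+1} = d_k·a_k − m_k, d_{k+1} = (3 − m_{k+1}²)/d_k, a_{k+1} = ⌊(a₀ + m_{k+1})/d_{k+1}⌋ (starting m₀ = 0, d₀ = 1), with convergents p_k = a_k·p_{k-1} + p_{k-2}, q_k = a_k·q_{k-1} + q_{k-2} (p₋₁ = 1, q₋₁ = 0):
  k = 0: a₀ = 1; p₀/q₀ = 1/1; p₀² − 3·q₀² = 1 − 3 = -2.
  k = 1: m = 1, d = 2, a = ⌊(1 + 1)/2⌋ = 1; p/q = (1·1 + 1)/(1·1 + 0) = 2/1; p² − 3·q² = 4 − 3 = 1.
  The first convergent with p² − 3·q² = 1 gives the fundamental solution (x₁, y₁) = (2, 1).
Step 2: Apply the recurrence (x_{n+1}, y_{n+1}) = (x₁x_n + 3y₁y_n, x₁y_n + y₁x_n) repeatedly.
  From (x_1, y_1) = (2, 1): x_2 = 2·2 + 3·1·1 = 7; y_2 = 2·1 + 1·2 = 4.
  From (x_2, y_2) = (7, 4): x_3 = 2·7 + 3·1·4 = 26; y_3 = 2·4 + 1·7 = 15.
  From (x_3, y_3) = (26, 15): x_4 = 2·26 + 3·1·15 = 97; y_4 = 2·15 + 1·26 = 56.
  From (x_4, y_4) = (97, 56): x_5 = 2·97 + 3·1·56 = 362; y_5 = 2·56 + 1·97 = 209.
  From (x_5, y_5) = (362, 209): x_6 = 2·362 + 3·1·209 = 1351; y_6 = 2·209 + 1·362 = 780.
  From (x_6, y_6) = (1351, 780): x_7 = 2·1351 + 3·1·780 = 5042; y_7 = 2·780 + 1·1351 = 2911.
Step 3: Verify x_7² - 3·y_7² = 25421764 - 25421763 = 1 (should be 1). ✓

(x_1, y_1) = (2, 1); (x_7, y_7) = (5042, 2911).


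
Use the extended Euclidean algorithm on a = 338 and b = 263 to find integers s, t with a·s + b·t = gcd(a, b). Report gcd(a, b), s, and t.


Euclidean algorithm on (338, 263) — divide until remainder is 0:
  338 = 1 · 263 + 75
  263 = 3 · 75 + 38
  75 = 1 · 38 + 37
  38 = 1 · 37 + 1
  37 = 37 · 1 + 0
gcd(338, 263) = 1.
Track Bezout coefficients alongside the remainders: start with r₀ = 338 = a·1 + b·0 (s = 1, t = 0) and r₁ = 263 = a·0 + b·1 (s = 0, t = 1); each new remainder r_{k+1} = r_{k-1} − q_k·r_k inherits s_{k+1} = s_{k-1} − q_k·s_k, t_{k+1} = t_{k-1} − q_k·t_k, so r_k = a·s_k + b·t_k at every step:
  q = 1: r = 75, s = 1 − 1·0 = 1, t = 0 − 1·1 = -1  (check: 338·1 + 263·(-1) = 75)
  q = 3: r = 38, s = 0 − 3·1 = -3, t = 1 − 3·(-1) = 4  (check: 338·(-3) + 263·4 = 38)
  q = 1: r = 37, s = 1 − 1·(-3) = 4, t = -1 − 1·4 = -5  (check: 338·4 + 263·(-5) = 37)
  q = 1: r = 1, s = -3 − 1·4 = -7, t = 4 − 1·(-5) = 9  (check: 338·(-7) + 263·9 = 1)
The row with r = 1 (the gcd) gives the Bezout coefficients s = -7, t = 9.
Result: 338 · (-7) + 263 · (9) = 1.

gcd(338, 263) = 1; s = -7, t = 9 (check: 338·(-7) + 263·9 = 1).


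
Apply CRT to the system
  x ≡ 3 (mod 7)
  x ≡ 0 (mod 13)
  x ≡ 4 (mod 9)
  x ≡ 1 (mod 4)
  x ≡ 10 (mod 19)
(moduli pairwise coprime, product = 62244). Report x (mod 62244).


Product of moduli M = 7 · 13 · 9 · 4 · 19 = 62244.
Merge one congruence at a time:
  Start: x ≡ 3 (mod 7).
  Combine with x ≡ 0 (mod 13); new modulus lcm = 91.
    Write x = 3 + 7·t and substitute into x ≡ 0 (mod 13): 7·t ≡ 0 − 3 = -3 (mod 13).
    Reduce coefficients mod 13: 7·t ≡ 10 (mod 13).
    The inverse of 7 mod 13 is 2 (since 7·2 = 14 = 1·13 + 1), so t ≡ 2·10 = 20 ≡ 7 (mod 13).
    Then x = 3 + 7·7 = 52, valid modulo lcm(7, 13) = 91: x ≡ 52 (mod 91).
  Combine with x ≡ 4 (mod 9); new modulus lcm = 819.
    Write x = 52 + 91·t and substitute into x ≡ 4 (mod 9): 91·t ≡ 4 − 52 = -48 (mod 9).
    Reduce coefficients mod 9: 1·t ≡ 6 (mod 9).
    So t ≡ 6 (mod 9).
    Then x = 52 + 91·6 = 598, valid modulo lcm(91, 9) = 819: x ≡ 598 (mod 819).
  Combine with x ≡ 1 (mod 4); new modulus lcm = 3276.
    Write x = 598 + 819·t and substitute into x ≡ 1 (mod 4): 819·t ≡ 1 − 598 = -597 (mod 4).
    Reduce coefficients mod 4: 3·t ≡ 3 (mod 4).
    The inverse of 3 mod 4 is 3 (since 3·3 = 9 = 2·4 + 1), so t ≡ 3·3 = 9 ≡ 1 (mod 4).
    Then x = 598 + 819·1 = 1417, valid modulo lcm(819, 4) = 3276: x ≡ 1417 (mod 3276).
  Combine with x ≡ 10 (mod 19); new modulus lcm = 62244.
    Write x = 1417 + 3276·t and substitute into x ≡ 10 (mod 19): 3276·t ≡ 10 − 1417 = -1407 (mod 19).
    Reduce coefficients mod 19: 8·t ≡ 18 (mod 19).
    The inverse of 8 mod 19 is 12 (since 8·12 = 96 = 5·19 + 1), so t ≡ 12·18 = 216 ≡ 7 (mod 19).
    Then x = 1417 + 3276·7 = 24349, valid modulo lcm(3276, 19) = 62244: x ≡ 24349 (mod 62244).
Verify against each original: 24349 mod 7 = 3, 24349 mod 13 = 0, 24349 mod 9 = 4, 24349 mod 4 = 1, 24349 mod 19 = 10.

x ≡ 24349 (mod 62244).


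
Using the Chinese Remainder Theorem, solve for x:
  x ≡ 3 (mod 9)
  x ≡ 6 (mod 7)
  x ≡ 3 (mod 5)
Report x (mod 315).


Moduli 9, 7, 5 are pairwise coprime; by CRT there is a unique solution modulo M = 9 · 7 · 5 = 315.
Solve pairwise, accumulating the modulus:
  Start with x ≡ 3 (mod 9).
  Combine with x ≡ 6 (mod 7): since gcd(9, 7) = 1, we get a unique residue mod 63.
    Write x = 3 + 9·t and substitute into x ≡ 6 (mod 7): 9·t ≡ 6 − 3 = 3 (mod 7).
    Reduce coefficients mod 7: 2·t ≡ 3 (mod 7).
    The inverse of 2 mod 7 is 4 (since 2·4 = 8 = 1·7 + 1), so t ≡ 4·3 = 12 ≡ 5 (mod 7).
    Then x = 3 + 9·5 = 48, valid modulo lcm(9, 7) = 63: x ≡ 48 (mod 63).
  Combine with x ≡ 3 (mod 5): since gcd(63, 5) = 1, we get a unique residue mod 315.
    Write x = 48 + 63·t and substitute into x ≡ 3 (mod 5): 63·t ≡ 3 − 48 = -45 (mod 5).
    Reduce coefficients mod 5: 3·t ≡ 0 (mod 5).
    The inverse of 3 mod 5 is 2 (since 3·2 = 6 = 1·5 + 1), so t ≡ 2·0 = 0 ≡ 0 (mod 5).
    Then x = 48 + 63·0 = 48, valid modulo lcm(63, 5) = 315: x ≡ 48 (mod 315).
Verify: 48 mod 9 = 3 ✓, 48 mod 7 = 6 ✓, 48 mod 5 = 3 ✓.

x ≡ 48 (mod 315).


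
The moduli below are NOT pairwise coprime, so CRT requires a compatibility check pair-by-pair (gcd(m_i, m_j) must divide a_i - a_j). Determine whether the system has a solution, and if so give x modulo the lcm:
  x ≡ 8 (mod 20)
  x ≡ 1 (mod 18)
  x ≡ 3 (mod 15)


Moduli 20, 18, 15 are not pairwise coprime, so CRT works modulo lcm(m_i) when all pairwise compatibility conditions hold.
Pairwise compatibility: gcd(m_i, m_j) must divide a_i - a_j for every pair.
Merge one congruence at a time:
  Start: x ≡ 8 (mod 20).
  Combine with x ≡ 1 (mod 18): gcd(20, 18) = 2, and 1 - 8 = -7 is NOT divisible by 2.
    ⇒ system is inconsistent (no integer solution).

No solution (the system is inconsistent).


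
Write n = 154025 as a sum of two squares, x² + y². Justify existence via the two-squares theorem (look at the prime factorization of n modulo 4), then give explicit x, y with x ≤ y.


Step 1: Factor n = 154025 = 5^2 · 61 · 101.
Step 2: Check the mod-4 condition on each prime factor: 5 ≡ 1 (mod 4), exponent 2; 61 ≡ 1 (mod 4), exponent 1; 101 ≡ 1 (mod 4), exponent 1.
All primes ≡ 3 (mod 4) appear to even exponent (or don't appear), so by the two-squares theorem n IS expressible as a sum of two squares.
Step 3: Build a representation. Group n = k² · m with k = 5 and m = 61 · 101 = 6161 (a product of primes ≡ 1 (mod 4)); a representation of m scales to one of n via (k·x)² + (k·y)² = k²(x² + y²). Each prime p ≡ 1 (mod 4) is itself a sum of two squares; find a² by testing p − a² for a perfect square:
  61: 61 − 1² = 60, 61 − 2² = 57, 61 − 3² = 52, 61 − 4² = 45, 61 − 5² = 36 = 6² ⇒ 61 = 5² + 6².
  101: 101 − 1² = 100 = 10² ⇒ 101 = 1² + 10².
  Combine using the Brahmagupta–Fibonacci identity (a² + b²)(c² + d²) = (ac − bd)² + (ad + bc)² = (ac + bd)² + (ad − bc)²:
  61 · 101 = 6161: from (5² + 6²)(1² + 10²), take (5·1 − 6·10, 5·10 + 6·1) = (5 − 60, 50 + 6) = (-55, 56); dropping signs (only squares matter) gives (55, 56); check 55² + 56² = 3025 + 3136 = 6161 ✓.
  Scale by k = 5: (5·55, 5·56) = (275, 280).
Step 4: Order so x ≤ y and verify: 275² + 280² = 75625 + 78400 = 154025 = n. ✓

n = 154025 = 275² + 280² (one valid representation with x ≤ y).


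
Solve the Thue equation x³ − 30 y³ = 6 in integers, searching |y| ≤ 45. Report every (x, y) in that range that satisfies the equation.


The equation is x³ - 30y³ = 6. For fixed y, x³ = 30·y³ + 6, so a solution requires the RHS to be a perfect cube.
Strategy: iterate y from -45 to 45, compute RHS = 30·y³ + 6, and check whether it is a (positive or negative) perfect cube.
Check small values of y:
  y = 0: RHS = 6 is not a perfect cube.
  y = 1: RHS = 36 is not a perfect cube.
  y = -1: RHS = -24 is not a perfect cube.
  y = 2: RHS = 246 is not a perfect cube.
  y = -2: RHS = -234 is not a perfect cube.
  y = 3: RHS = 816 is not a perfect cube.
  y = -3: RHS = -804 is not a perfect cube.
Continuing the search up to |y| = 45 finds no solutions either.
No (x, y) in the scanned range satisfies the equation.

No integer solutions with |y| ≤ 45.


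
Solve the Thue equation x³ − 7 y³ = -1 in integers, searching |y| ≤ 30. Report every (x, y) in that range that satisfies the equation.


The equation is x³ - 7y³ = -1. For fixed y, x³ = 7·y³ − 1, so a solution requires the RHS to be a perfect cube.
Strategy: iterate y from -30 to 30, compute RHS = 7·y³ − 1, and check whether it is a (positive or negative) perfect cube.
Check small values of y:
  y = 0: RHS = -1 = (-1)³ ⇒ x = -1 works.
  y = 1: RHS = 6 is not a perfect cube.
  y = -1: RHS = -8 = (-2)³ ⇒ x = -2 works.
  y = 2: RHS = 55 is not a perfect cube.
  y = -2: RHS = -57 is not a perfect cube.
  y = 3: RHS = 188 is not a perfect cube.
  y = -3: RHS = -190 is not a perfect cube.
Continuing the search up to |y| = 30 finds no further solutions beyond those listed.
Collected solutions: (-1, 0), (-2, -1).

Solutions (with |y| ≤ 30): (-1, 0), (-2, -1).


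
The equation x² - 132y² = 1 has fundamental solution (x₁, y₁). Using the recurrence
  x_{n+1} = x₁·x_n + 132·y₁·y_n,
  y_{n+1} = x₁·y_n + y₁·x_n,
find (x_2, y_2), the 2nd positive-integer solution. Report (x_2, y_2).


Step 1: Find the fundamental solution (x₁, y₁) of x² - 132y² = 1.
  Expand √132 as a continued fraction. a₀ = ⌊√132⌋ = 11; iterate m_{k+1} = d_k·a_k − m_k, d_{k+1} = (132 − m_{k+1}²)/d_k, a_{k+1} = ⌊(a₀ + m_{k+1})/d_{k+1}⌋ (starting m₀ = 0, d₀ = 1), with convergents p_k = a_k·p_{k-1} + p_{k-2}, q_k = a_k·q_{k-1} + q_{k-2} (p₋₁ = 1, q₋₁ = 0):
  k = 0: a₀ = 11; p₀/q₀ = 11/1; p₀² − 132·q₀² = 121 − 132 = -11.
  k = 1: m = 11, d = 11, a = ⌊(11 + 11)/11⌋ = 2; p/q = (2·11 + 1)/(2·1 + 0) = 23/2; p² − 132·q² = 529 − 528 = 1.
  The first convergent with p² − 132·q² = 1 gives the fundamental solution (x₁, y₁) = (23, 2).
Step 2: Apply the recurrence (x_{n+1}, y_{n+1}) = (x₁x_n + 132y₁y_n, x₁y_n + y₁x_n) repeatedly.
  From (x_1, y_1) = (23, 2): x_2 = 23·23 + 132·2·2 = 1057; y_2 = 23·2 + 2·23 = 92.
Step 3: Verify x_2² - 132·y_2² = 1117249 - 1117248 = 1 (should be 1). ✓

(x_1, y_1) = (23, 2); (x_2, y_2) = (1057, 92).


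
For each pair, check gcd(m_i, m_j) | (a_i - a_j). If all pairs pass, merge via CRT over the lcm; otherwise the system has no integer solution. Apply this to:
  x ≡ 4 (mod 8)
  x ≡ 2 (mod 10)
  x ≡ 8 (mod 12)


Moduli 8, 10, 12 are not pairwise coprime, so CRT works modulo lcm(m_i) when all pairwise compatibility conditions hold.
Pairwise compatibility: gcd(m_i, m_j) must divide a_i - a_j for every pair.
Merge one congruence at a time:
  Start: x ≡ 4 (mod 8).
  Combine with x ≡ 2 (mod 10): gcd(8, 10) = 2; 2 - 4 = -2, which IS divisible by 2, so compatible.
    Write x = 4 + 8·t and substitute into x ≡ 2 (mod 10): 8·t ≡ 2 − 4 = -2 (mod 10).
    Divide the congruence (and modulus) by g = 2: 4·t ≡ -1 (mod 5).
    Reduce coefficients mod 5: 4·t ≡ 4 (mod 5).
    The inverse of 4 mod 5 is 4 (since 4·4 = 16 = 3·5 + 1), so t ≡ 4·4 = 16 ≡ 1 (mod 5).
    Then x = 4 + 8·1 = 12, valid modulo lcm(8, 10) = 40: x ≡ 12 (mod 40).
  Combine with x ≡ 8 (mod 12): gcd(40, 12) = 4; 8 - 12 = -4, which IS divisible by 4, so compatible.
    Write x = 12 + 40·t and substitute into x ≡ 8 (mod 12): 40·t ≡ 8 − 12 = -4 (mod 12).
    Divide the congruence (and modulus) by g = 4: 10·t ≡ -1 (mod 3).
    Reduce coefficients mod 3: 1·t ≡ 2 (mod 3).
    So t ≡ 2 (mod 3).
    Then x = 12 + 40·2 = 92, valid modulo lcm(40, 12) = 120: x ≡ 92 (mod 120).
Verify: 92 mod 8 = 4, 92 mod 10 = 2, 92 mod 12 = 8.

x ≡ 92 (mod 120).


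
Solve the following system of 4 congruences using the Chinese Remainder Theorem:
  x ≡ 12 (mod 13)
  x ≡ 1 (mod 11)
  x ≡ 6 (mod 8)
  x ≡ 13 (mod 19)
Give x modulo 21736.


Product of moduli M = 13 · 11 · 8 · 19 = 21736.
Merge one congruence at a time:
  Start: x ≡ 12 (mod 13).
  Combine with x ≡ 1 (mod 11); new modulus lcm = 143.
    Write x = 12 + 13·t and substitute into x ≡ 1 (mod 11): 13·t ≡ 1 − 12 = -11 (mod 11).
    Reduce coefficients mod 11: 2·t ≡ 0 (mod 11).
    The inverse of 2 mod 11 is 6 (since 2·6 = 12 = 1·11 + 1), so t ≡ 6·0 = 0 ≡ 0 (mod 11).
    Then x = 12 + 13·0 = 12, valid modulo lcm(13, 11) = 143: x ≡ 12 (mod 143).
  Combine with x ≡ 6 (mod 8); new modulus lcm = 1144.
    Write x = 12 + 143·t and substitute into x ≡ 6 (mod 8): 143·t ≡ 6 − 12 = -6 (mod 8).
    Reduce coefficients mod 8: 7·t ≡ 2 (mod 8).
    The inverse of 7 mod 8 is 7 (since 7·7 = 49 = 6·8 + 1), so t ≡ 7·2 = 14 ≡ 6 (mod 8).
    Then x = 12 + 143·6 = 870, valid modulo lcm(143, 8) = 1144: x ≡ 870 (mod 1144).
  Combine with x ≡ 13 (mod 19); new modulus lcm = 21736.
    Write x = 870 + 1144·t and substitute into x ≡ 13 (mod 19): 1144·t ≡ 13 − 870 = -857 (mod 19).
    Reduce coefficients mod 19: 4·t ≡ 17 (mod 19).
    The inverse of 4 mod 19 is 5 (since 4·5 = 20 = 1·19 + 1), so t ≡ 5·17 = 85 ≡ 9 (mod 19).
    Then x = 870 + 1144·9 = 11166, valid modulo lcm(1144, 19) = 21736: x ≡ 11166 (mod 21736).
Verify against each original: 11166 mod 13 = 12, 11166 mod 11 = 1, 11166 mod 8 = 6, 11166 mod 19 = 13.

x ≡ 11166 (mod 21736).


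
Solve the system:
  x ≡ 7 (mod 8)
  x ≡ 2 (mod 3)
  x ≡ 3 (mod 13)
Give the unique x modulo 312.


Moduli 8, 3, 13 are pairwise coprime; by CRT there is a unique solution modulo M = 8 · 3 · 13 = 312.
Solve pairwise, accumulating the modulus:
  Start with x ≡ 7 (mod 8).
  Combine with x ≡ 2 (mod 3): since gcd(8, 3) = 1, we get a unique residue mod 24.
    Write x = 7 + 8·t and substitute into x ≡ 2 (mod 3): 8·t ≡ 2 − 7 = -5 (mod 3).
    Reduce coefficients mod 3: 2·t ≡ 1 (mod 3).
    The inverse of 2 mod 3 is 2 (since 2·2 = 4 = 1·3 + 1), so t ≡ 2·1 = 2 ≡ 2 (mod 3).
    Then x = 7 + 8·2 = 23, valid modulo lcm(8, 3) = 24: x ≡ 23 (mod 24).
  Combine with x ≡ 3 (mod 13): since gcd(24, 13) = 1, we get a unique residue mod 312.
    Write x = 23 + 24·t and substitute into x ≡ 3 (mod 13): 24·t ≡ 3 − 23 = -20 (mod 13).
    Reduce coefficients mod 13: 11·t ≡ 6 (mod 13).
    The inverse of 11 mod 13 is 6 (since 11·6 = 66 = 5·13 + 1), so t ≡ 6·6 = 36 ≡ 10 (mod 13).
    Then x = 23 + 24·10 = 263, valid modulo lcm(24, 13) = 312: x ≡ 263 (mod 312).
Verify: 263 mod 8 = 7 ✓, 263 mod 3 = 2 ✓, 263 mod 13 = 3 ✓.

x ≡ 263 (mod 312).


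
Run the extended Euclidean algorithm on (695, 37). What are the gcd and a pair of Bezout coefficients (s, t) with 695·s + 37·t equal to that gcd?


Euclidean algorithm on (695, 37) — divide until remainder is 0:
  695 = 18 · 37 + 29
  37 = 1 · 29 + 8
  29 = 3 · 8 + 5
  8 = 1 · 5 + 3
  5 = 1 · 3 + 2
  3 = 1 · 2 + 1
  2 = 2 · 1 + 0
gcd(695, 37) = 1.
Track Bezout coefficients alongside the remainders: start with r₀ = 695 = a·1 + b·0 (s = 1, t = 0) and r₁ = 37 = a·0 + b·1 (s = 0, t = 1); each new remainder r_{k+1} = r_{k-1} − q_k·r_k inherits s_{k+1} = s_{k-1} − q_k·s_k, t_{k+1} = t_{k-1} − q_k·t_k, so r_k = a·s_k + b·t_k at every step:
  q = 18: r = 29, s = 1 − 18·0 = 1, t = 0 − 18·1 = -18  (check: 695·1 + 37·(-18) = 29)
  q = 1: r = 8, s = 0 − 1·1 = -1, t = 1 − 1·(-18) = 19  (check: 695·(-1) + 37·19 = 8)
  q = 3: r = 5, s = 1 − 3·(-1) = 4, t = -18 − 3·19 = -75  (check: 695·4 + 37·(-75) = 5)
  q = 1: r = 3, s = -1 − 1·4 = -5, t = 19 − 1·(-75) = 94  (check: 695·(-5) + 37·94 = 3)
  q = 1: r = 2, s = 4 − 1·(-5) = 9, t = -75 − 1·94 = -169  (check: 695·9 + 37·(-169) = 2)
  q = 1: r = 1, s = -5 − 1·9 = -14, t = 94 − 1·(-169) = 263  (check: 695·(-14) + 37·263 = 1)
The row with r = 1 (the gcd) gives the Bezout coefficients s = -14, t = 263.
Result: 695 · (-14) + 37 · (263) = 1.

gcd(695, 37) = 1; s = -14, t = 263 (check: 695·(-14) + 37·263 = 1).


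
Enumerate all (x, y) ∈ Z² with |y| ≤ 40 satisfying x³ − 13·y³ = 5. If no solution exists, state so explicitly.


The equation is x³ - 13y³ = 5. For fixed y, x³ = 13·y³ + 5, so a solution requires the RHS to be a perfect cube.
Strategy: iterate y from -40 to 40, compute RHS = 13·y³ + 5, and check whether it is a (positive or negative) perfect cube.
Check small values of y:
  y = 0: RHS = 5 is not a perfect cube.
  y = 1: RHS = 18 is not a perfect cube.
  y = -1: RHS = -8 = (-2)³ ⇒ x = -2 works.
  y = 2: RHS = 109 is not a perfect cube.
  y = -2: RHS = -99 is not a perfect cube.
  y = 3: RHS = 356 is not a perfect cube.
  y = -3: RHS = -346 is not a perfect cube.
Continuing the search up to |y| = 40 finds no further solutions beyond those listed.
Collected solutions: (-2, -1).

Solutions (with |y| ≤ 40): (-2, -1).


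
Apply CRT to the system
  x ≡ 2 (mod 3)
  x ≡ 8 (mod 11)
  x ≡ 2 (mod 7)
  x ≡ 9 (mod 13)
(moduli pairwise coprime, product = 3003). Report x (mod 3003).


Product of moduli M = 3 · 11 · 7 · 13 = 3003.
Merge one congruence at a time:
  Start: x ≡ 2 (mod 3).
  Combine with x ≡ 8 (mod 11); new modulus lcm = 33.
    Write x = 2 + 3·t and substitute into x ≡ 8 (mod 11): 3·t ≡ 8 − 2 = 6 (mod 11).
    The inverse of 3 mod 11 is 4 (since 3·4 = 12 = 1·11 + 1), so t ≡ 4·6 = 24 ≡ 2 (mod 11).
    Then x = 2 + 3·2 = 8, valid modulo lcm(3, 11) = 33: x ≡ 8 (mod 33).
  Combine with x ≡ 2 (mod 7); new modulus lcm = 231.
    Write x = 8 + 33·t and substitute into x ≡ 2 (mod 7): 33·t ≡ 2 − 8 = -6 (mod 7).
    Reduce coefficients mod 7: 5·t ≡ 1 (mod 7).
    The inverse of 5 mod 7 is 3 (since 5·3 = 15 = 2·7 + 1), so t ≡ 3·1 = 3 ≡ 3 (mod 7).
    Then x = 8 + 33·3 = 107, valid modulo lcm(33, 7) = 231: x ≡ 107 (mod 231).
  Combine with x ≡ 9 (mod 13); new modulus lcm = 3003.
    Write x = 107 + 231·t and substitute into x ≡ 9 (mod 13): 231·t ≡ 9 − 107 = -98 (mod 13).
    Reduce coefficients mod 13: 10·t ≡ 6 (mod 13).
    The inverse of 10 mod 13 is 4 (since 10·4 = 40 = 3·13 + 1), so t ≡ 4·6 = 24 ≡ 11 (mod 13).
    Then x = 107 + 231·11 = 2648, valid modulo lcm(231, 13) = 3003: x ≡ 2648 (mod 3003).
Verify against each original: 2648 mod 3 = 2, 2648 mod 11 = 8, 2648 mod 7 = 2, 2648 mod 13 = 9.

x ≡ 2648 (mod 3003).


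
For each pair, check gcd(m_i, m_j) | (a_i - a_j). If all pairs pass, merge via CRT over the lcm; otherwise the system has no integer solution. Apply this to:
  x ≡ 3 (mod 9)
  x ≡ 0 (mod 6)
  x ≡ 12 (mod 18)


Moduli 9, 6, 18 are not pairwise coprime, so CRT works modulo lcm(m_i) when all pairwise compatibility conditions hold.
Pairwise compatibility: gcd(m_i, m_j) must divide a_i - a_j for every pair.
Merge one congruence at a time:
  Start: x ≡ 3 (mod 9).
  Combine with x ≡ 0 (mod 6): gcd(9, 6) = 3; 0 - 3 = -3, which IS divisible by 3, so compatible.
    Write x = 3 + 9·t and substitute into x ≡ 0 (mod 6): 9·t ≡ 0 − 3 = -3 (mod 6).
    Divide the congruence (and modulus) by g = 3: 3·t ≡ -1 (mod 2).
    Reduce coefficients mod 2: 1·t ≡ 1 (mod 2).
    So t ≡ 1 (mod 2).
    Then x = 3 + 9·1 = 12, valid modulo lcm(9, 6) = 18: x ≡ 12 (mod 18).
  Combine with x ≡ 12 (mod 18): gcd(18, 18) = 18; 12 - 12 = 0, which IS divisible by 18, so compatible.
    Write x = 12 + 18·t and substitute into x ≡ 12 (mod 18): 18·t ≡ 12 − 12 = 0 (mod 18).
    Divide the congruence (and modulus) by g = 18: 1·t ≡ 0 (mod 1).
    Modulo 1 every t works; take t = 0.
    Then x = 12 + 18·0 = 12, valid modulo lcm(18, 18) = 18: x ≡ 12 (mod 18).
Verify: 12 mod 9 = 3, 12 mod 6 = 0, 12 mod 18 = 12.

x ≡ 12 (mod 18).


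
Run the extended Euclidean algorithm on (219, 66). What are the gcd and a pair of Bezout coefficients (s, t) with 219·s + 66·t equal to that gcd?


Euclidean algorithm on (219, 66) — divide until remainder is 0:
  219 = 3 · 66 + 21
  66 = 3 · 21 + 3
  21 = 7 · 3 + 0
gcd(219, 66) = 3.
Track Bezout coefficients alongside the remainders: start with r₀ = 219 = a·1 + b·0 (s = 1, t = 0) and r₁ = 66 = a·0 + b·1 (s = 0, t = 1); each new remainder r_{k+1} = r_{k-1} − q_k·r_k inherits s_{k+1} = s_{k-1} − q_k·s_k, t_{k+1} = t_{k-1} − q_k·t_k, so r_k = a·s_k + b·t_k at every step:
  q = 3: r = 21, s = 1 − 3·0 = 1, t = 0 − 3·1 = -3  (check: 219·1 + 66·(-3) = 21)
  q = 3: r = 3, s = 0 − 3·1 = -3, t = 1 − 3·(-3) = 10  (check: 219·(-3) + 66·10 = 3)
The row with r = 3 (the gcd) gives the Bezout coefficients s = -3, t = 10.
Result: 219 · (-3) + 66 · (10) = 3.

gcd(219, 66) = 3; s = -3, t = 10 (check: 219·(-3) + 66·10 = 3).


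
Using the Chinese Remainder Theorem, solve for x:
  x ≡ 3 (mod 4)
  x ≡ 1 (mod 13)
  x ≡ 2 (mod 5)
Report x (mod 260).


Moduli 4, 13, 5 are pairwise coprime; by CRT there is a unique solution modulo M = 4 · 13 · 5 = 260.
Solve pairwise, accumulating the modulus:
  Start with x ≡ 3 (mod 4).
  Combine with x ≡ 1 (mod 13): since gcd(4, 13) = 1, we get a unique residue mod 52.
    Write x = 3 + 4·t and substitute into x ≡ 1 (mod 13): 4·t ≡ 1 − 3 = -2 (mod 13).
    Reduce coefficients mod 13: 4·t ≡ 11 (mod 13).
    The inverse of 4 mod 13 is 10 (since 4·10 = 40 = 3·13 + 1), so t ≡ 10·11 = 110 ≡ 6 (mod 13).
    Then x = 3 + 4·6 = 27, valid modulo lcm(4, 13) = 52: x ≡ 27 (mod 52).
  Combine with x ≡ 2 (mod 5): since gcd(52, 5) = 1, we get a unique residue mod 260.
    Write x = 27 + 52·t and substitute into x ≡ 2 (mod 5): 52·t ≡ 2 − 27 = -25 (mod 5).
    Reduce coefficients mod 5: 2·t ≡ 0 (mod 5).
    The inverse of 2 mod 5 is 3 (since 2·3 = 6 = 1·5 + 1), so t ≡ 3·0 = 0 ≡ 0 (mod 5).
    Then x = 27 + 52·0 = 27, valid modulo lcm(52, 5) = 260: x ≡ 27 (mod 260).
Verify: 27 mod 4 = 3 ✓, 27 mod 13 = 1 ✓, 27 mod 5 = 2 ✓.

x ≡ 27 (mod 260).


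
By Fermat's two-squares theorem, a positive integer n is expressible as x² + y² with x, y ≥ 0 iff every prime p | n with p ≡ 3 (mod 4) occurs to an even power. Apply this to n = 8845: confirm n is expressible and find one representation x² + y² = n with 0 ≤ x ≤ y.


Step 1: Factor n = 8845 = 5 · 29 · 61.
Step 2: Check the mod-4 condition on each prime factor: 5 ≡ 1 (mod 4), exponent 1; 29 ≡ 1 (mod 4), exponent 1; 61 ≡ 1 (mod 4), exponent 1.
All primes ≡ 3 (mod 4) appear to even exponent (or don't appear), so by the two-squares theorem n IS expressible as a sum of two squares.
Step 3: Build a representation. Here n = 5 · 29 · 61 is a product of primes ≡ 1 (mod 4). Each prime p ≡ 1 (mod 4) is itself a sum of two squares; find a² by testing p − a² for a perfect square:
  5: 5 − 1² = 4 = 2² ⇒ 5 = 1² + 2².
  29: 29 − 1² = 28, 29 − 2² = 25 = 5² ⇒ 29 = 2² + 5².
  61: 61 − 1² = 60, 61 − 2² = 57, 61 − 3² = 52, 61 − 4² = 45, 61 − 5² = 36 = 6² ⇒ 61 = 5² + 6².
  Combine using the Brahmagupta–Fibonacci identity (a² + b²)(c² + d²) = (ac − bd)² + (ad + bc)² = (ac + bd)² + (ad − bc)²:
  5 · 29 = 145: from (1² + 2²)(2² + 5²), take (1·2 − 2·5, 1·5 + 2·2) = (2 − 10, 5 + 4) = (-8, 9); dropping signs (only squares matter) gives (8, 9); check 8² + 9² = 64 + 81 = 145 ✓.
  145 · 61 = 8845: from (8² + 9²)(5² + 6²), take (8·5 − 9·6, 8·6 + 9·5) = (40 − 54, 48 + 45) = (-14, 93); dropping signs (only squares matter) gives (14, 93); check 14² + 93² = 196 + 8649 = 8845 ✓.
Step 4: Order so x ≤ y and verify: 14² + 93² = 196 + 8649 = 8845 = n. ✓

n = 8845 = 14² + 93² (one valid representation with x ≤ y).


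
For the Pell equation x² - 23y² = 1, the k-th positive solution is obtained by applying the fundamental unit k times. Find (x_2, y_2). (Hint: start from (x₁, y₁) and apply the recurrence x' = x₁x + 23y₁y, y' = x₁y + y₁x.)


Step 1: Find the fundamental solution (x₁, y₁) of x² - 23y² = 1.
  Expand √23 as a continued fraction. a₀ = ⌊√23⌋ = 4; iterate m_{k+1} = d_k·a_k − m_k, d_{k+1} = (23 − m_{k+1}²)/d_k, a_{k+1} = ⌊(a₀ + m_{k+1})/d_{k+1}⌋ (starting m₀ = 0, d₀ = 1), with convergents p_k = a_k·p_{k-1} + p_{k-2}, q_k = a_k·q_{k-1} + q_{k-2} (p₋₁ = 1, q₋₁ = 0):
  k = 0: a₀ = 4; p₀/q₀ = 4/1; p₀² − 23·q₀² = 16 − 23 = -7.
  k = 1: m = 4, d = 7, a = ⌊(4 + 4)/7⌋ = 1; p/q = (1·4 + 1)/(1·1 + 0) = 5/1; p² − 23·q² = 25 − 23 = 2.
  k = 2: m = 3, d = 2, a = ⌊(4 + 3)/2⌋ = 3; p/q = (3·5 + 4)/(3·1 + 1) = 19/4; p² − 23·q² = 361 − 368 = -7.
  k = 3: m = 3, d = 7, a = ⌊(4 + 3)/7⌋ = 1; p/q = (1·19 + 5)/(1·4 + 1) = 24/5; p² − 23·q² = 576 − 575 = 1.
  The first convergent with p² − 23·q² = 1 gives the fundamental solution (x₁, y₁) = (24, 5).
Step 2: Apply the recurrence (x_{n+1}, y_{n+1}) = (x₁x_n + 23y₁y_n, x₁y_n + y₁x_n) repeatedly.
  From (x_1, y_1) = (24, 5): x_2 = 24·24 + 23·5·5 = 1151; y_2 = 24·5 + 5·24 = 240.
Step 3: Verify x_2² - 23·y_2² = 1324801 - 1324800 = 1 (should be 1). ✓

(x_1, y_1) = (24, 5); (x_2, y_2) = (1151, 240).


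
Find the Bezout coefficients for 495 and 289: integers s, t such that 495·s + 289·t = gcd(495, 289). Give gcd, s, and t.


Euclidean algorithm on (495, 289) — divide until remainder is 0:
  495 = 1 · 289 + 206
  289 = 1 · 206 + 83
  206 = 2 · 83 + 40
  83 = 2 · 40 + 3
  40 = 13 · 3 + 1
  3 = 3 · 1 + 0
gcd(495, 289) = 1.
Track Bezout coefficients alongside the remainders: start with r₀ = 495 = a·1 + b·0 (s = 1, t = 0) and r₁ = 289 = a·0 + b·1 (s = 0, t = 1); each new remainder r_{k+1} = r_{k-1} − q_k·r_k inherits s_{k+1} = s_{k-1} − q_k·s_k, t_{k+1} = t_{k-1} − q_k·t_k, so r_k = a·s_k + b·t_k at every step:
  q = 1: r = 206, s = 1 − 1·0 = 1, t = 0 − 1·1 = -1  (check: 495·1 + 289·(-1) = 206)
  q = 1: r = 83, s = 0 − 1·1 = -1, t = 1 − 1·(-1) = 2  (check: 495·(-1) + 289·2 = 83)
  q = 2: r = 40, s = 1 − 2·(-1) = 3, t = -1 − 2·2 = -5  (check: 495·3 + 289·(-5) = 40)
  q = 2: r = 3, s = -1 − 2·3 = -7, t = 2 − 2·(-5) = 12  (check: 495·(-7) + 289·12 = 3)
  q = 13: r = 1, s = 3 − 13·(-7) = 94, t = -5 − 13·12 = -161  (check: 495·94 + 289·(-161) = 1)
The row with r = 1 (the gcd) gives the Bezout coefficients s = 94, t = -161.
Result: 495 · (94) + 289 · (-161) = 1.

gcd(495, 289) = 1; s = 94, t = -161 (check: 495·94 + 289·(-161) = 1).


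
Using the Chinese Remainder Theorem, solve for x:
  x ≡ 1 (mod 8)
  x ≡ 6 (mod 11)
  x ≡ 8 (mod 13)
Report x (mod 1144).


Moduli 8, 11, 13 are pairwise coprime; by CRT there is a unique solution modulo M = 8 · 11 · 13 = 1144.
Solve pairwise, accumulating the modulus:
  Start with x ≡ 1 (mod 8).
  Combine with x ≡ 6 (mod 11): since gcd(8, 11) = 1, we get a unique residue mod 88.
    Write x = 1 + 8·t and substitute into x ≡ 6 (mod 11): 8·t ≡ 6 − 1 = 5 (mod 11).
    The inverse of 8 mod 11 is 7 (since 8·7 = 56 = 5·11 + 1), so t ≡ 7·5 = 35 ≡ 2 (mod 11).
    Then x = 1 + 8·2 = 17, valid modulo lcm(8, 11) = 88: x ≡ 17 (mod 88).
  Combine with x ≡ 8 (mod 13): since gcd(88, 13) = 1, we get a unique residue mod 1144.
    Write x = 17 + 88·t and substitute into x ≡ 8 (mod 13): 88·t ≡ 8 − 17 = -9 (mod 13).
    Reduce coefficients mod 13: 10·t ≡ 4 (mod 13).
    The inverse of 10 mod 13 is 4 (since 10·4 = 40 = 3·13 + 1), so t ≡ 4·4 = 16 ≡ 3 (mod 13).
    Then x = 17 + 88·3 = 281, valid modulo lcm(88, 13) = 1144: x ≡ 281 (mod 1144).
Verify: 281 mod 8 = 1 ✓, 281 mod 11 = 6 ✓, 281 mod 13 = 8 ✓.

x ≡ 281 (mod 1144).


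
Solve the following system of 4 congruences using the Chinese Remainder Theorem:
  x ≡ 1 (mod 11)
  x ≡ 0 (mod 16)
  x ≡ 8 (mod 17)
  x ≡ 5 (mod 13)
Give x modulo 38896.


Product of moduli M = 11 · 16 · 17 · 13 = 38896.
Merge one congruence at a time:
  Start: x ≡ 1 (mod 11).
  Combine with x ≡ 0 (mod 16); new modulus lcm = 176.
    Write x = 1 + 11·t and substitute into x ≡ 0 (mod 16): 11·t ≡ 0 − 1 = -1 (mod 16).
    Reduce coefficients mod 16: 11·t ≡ 15 (mod 16).
    The inverse of 11 mod 16 is 3 (since 11·3 = 33 = 2·16 + 1), so t ≡ 3·15 = 45 ≡ 13 (mod 16).
    Then x = 1 + 11·13 = 144, valid modulo lcm(11, 16) = 176: x ≡ 144 (mod 176).
  Combine with x ≡ 8 (mod 17); new modulus lcm = 2992.
    Write x = 144 + 176·t and substitute into x ≡ 8 (mod 17): 176·t ≡ 8 − 144 = -136 (mod 17).
    Reduce coefficients mod 17: 6·t ≡ 0 (mod 17).
    The inverse of 6 mod 17 is 3 (since 6·3 = 18 = 1·17 + 1), so t ≡ 3·0 = 0 ≡ 0 (mod 17).
    Then x = 144 + 176·0 = 144, valid modulo lcm(176, 17) = 2992: x ≡ 144 (mod 2992).
  Combine with x ≡ 5 (mod 13); new modulus lcm = 38896.
    Write x = 144 + 2992·t and substitute into x ≡ 5 (mod 13): 2992·t ≡ 5 − 144 = -139 (mod 13).
    Reduce coefficients mod 13: 2·t ≡ 4 (mod 13).
    The inverse of 2 mod 13 is 7 (since 2·7 = 14 = 1·13 + 1), so t ≡ 7·4 = 28 ≡ 2 (mod 13).
    Then x = 144 + 2992·2 = 6128, valid modulo lcm(2992, 13) = 38896: x ≡ 6128 (mod 38896).
Verify against each original: 6128 mod 11 = 1, 6128 mod 16 = 0, 6128 mod 17 = 8, 6128 mod 13 = 5.

x ≡ 6128 (mod 38896).


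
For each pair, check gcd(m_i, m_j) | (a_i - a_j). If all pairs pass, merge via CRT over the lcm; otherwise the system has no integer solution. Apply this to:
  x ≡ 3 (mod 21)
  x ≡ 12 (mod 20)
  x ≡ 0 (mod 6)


Moduli 21, 20, 6 are not pairwise coprime, so CRT works modulo lcm(m_i) when all pairwise compatibility conditions hold.
Pairwise compatibility: gcd(m_i, m_j) must divide a_i - a_j for every pair.
Merge one congruence at a time:
  Start: x ≡ 3 (mod 21).
  Combine with x ≡ 12 (mod 20): gcd(21, 20) = 1; 12 - 3 = 9, which IS divisible by 1, so compatible.
    Write x = 3 + 21·t and substitute into x ≡ 12 (mod 20): 21·t ≡ 12 − 3 = 9 (mod 20).
    Reduce coefficients mod 20: 1·t ≡ 9 (mod 20).
    So t ≡ 9 (mod 20).
    Then x = 3 + 21·9 = 192, valid modulo lcm(21, 20) = 420: x ≡ 192 (mod 420).
  Combine with x ≡ 0 (mod 6): gcd(420, 6) = 6; 0 - 192 = -192, which IS divisible by 6, so compatible.
    Write x = 192 + 420·t and substitute into x ≡ 0 (mod 6): 420·t ≡ 0 − 192 = -192 (mod 6).
    Divide the congruence (and modulus) by g = 6: 70·t ≡ -32 (mod 1).
    Modulo 1 every t works; take t = 0.
    Then x = 192 + 420·0 = 192, valid modulo lcm(420, 6) = 420: x ≡ 192 (mod 420).
Verify: 192 mod 21 = 3, 192 mod 20 = 12, 192 mod 6 = 0.

x ≡ 192 (mod 420).


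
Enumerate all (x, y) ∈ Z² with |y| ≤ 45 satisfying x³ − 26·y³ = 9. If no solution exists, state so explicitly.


The equation is x³ - 26y³ = 9. For fixed y, x³ = 26·y³ + 9, so a solution requires the RHS to be a perfect cube.
Strategy: iterate y from -45 to 45, compute RHS = 26·y³ + 9, and check whether it is a (positive or negative) perfect cube.
Check small values of y:
  y = 0: RHS = 9 is not a perfect cube.
  y = 1: RHS = 35 is not a perfect cube.
  y = -1: RHS = -17 is not a perfect cube.
  y = 2: RHS = 217 is not a perfect cube.
  y = -2: RHS = -199 is not a perfect cube.
  y = 3: RHS = 711 is not a perfect cube.
  y = -3: RHS = -693 is not a perfect cube.
Continuing the search up to |y| = 45 finds no solutions either.
No (x, y) in the scanned range satisfies the equation.

No integer solutions with |y| ≤ 45.


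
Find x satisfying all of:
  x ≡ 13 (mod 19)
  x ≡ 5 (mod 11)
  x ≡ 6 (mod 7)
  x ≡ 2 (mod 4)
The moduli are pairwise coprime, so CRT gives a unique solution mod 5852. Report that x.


Product of moduli M = 19 · 11 · 7 · 4 = 5852.
Merge one congruence at a time:
  Start: x ≡ 13 (mod 19).
  Combine with x ≡ 5 (mod 11); new modulus lcm = 209.
    Write x = 13 + 19·t and substitute into x ≡ 5 (mod 11): 19·t ≡ 5 − 13 = -8 (mod 11).
    Reduce coefficients mod 11: 8·t ≡ 3 (mod 11).
    The inverse of 8 mod 11 is 7 (since 8·7 = 56 = 5·11 + 1), so t ≡ 7·3 = 21 ≡ 10 (mod 11).
    Then x = 13 + 19·10 = 203, valid modulo lcm(19, 11) = 209: x ≡ 203 (mod 209).
  Combine with x ≡ 6 (mod 7); new modulus lcm = 1463.
    Write x = 203 + 209·t and substitute into x ≡ 6 (mod 7): 209·t ≡ 6 − 203 = -197 (mod 7).
    Reduce coefficients mod 7: 6·t ≡ 6 (mod 7).
    The inverse of 6 mod 7 is 6 (since 6·6 = 36 = 5·7 + 1), so t ≡ 6·6 = 36 ≡ 1 (mod 7).
    Then x = 203 + 209·1 = 412, valid modulo lcm(209, 7) = 1463: x ≡ 412 (mod 1463).
  Combine with x ≡ 2 (mod 4); new modulus lcm = 5852.
    Write x = 412 + 1463·t and substitute into x ≡ 2 (mod 4): 1463·t ≡ 2 − 412 = -410 (mod 4).
    Reduce coefficients mod 4: 3·t ≡ 2 (mod 4).
    The inverse of 3 mod 4 is 3 (since 3·3 = 9 = 2·4 + 1), so t ≡ 3·2 = 6 ≡ 2 (mod 4).
    Then x = 412 + 1463·2 = 3338, valid modulo lcm(1463, 4) = 5852: x ≡ 3338 (mod 5852).
Verify against each original: 3338 mod 19 = 13, 3338 mod 11 = 5, 3338 mod 7 = 6, 3338 mod 4 = 2.

x ≡ 3338 (mod 5852).


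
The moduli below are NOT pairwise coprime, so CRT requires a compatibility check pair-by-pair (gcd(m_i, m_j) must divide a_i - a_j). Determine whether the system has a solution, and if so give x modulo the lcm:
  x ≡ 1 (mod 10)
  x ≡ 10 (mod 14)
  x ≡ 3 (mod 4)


Moduli 10, 14, 4 are not pairwise coprime, so CRT works modulo lcm(m_i) when all pairwise compatibility conditions hold.
Pairwise compatibility: gcd(m_i, m_j) must divide a_i - a_j for every pair.
Merge one congruence at a time:
  Start: x ≡ 1 (mod 10).
  Combine with x ≡ 10 (mod 14): gcd(10, 14) = 2, and 10 - 1 = 9 is NOT divisible by 2.
    ⇒ system is inconsistent (no integer solution).

No solution (the system is inconsistent).


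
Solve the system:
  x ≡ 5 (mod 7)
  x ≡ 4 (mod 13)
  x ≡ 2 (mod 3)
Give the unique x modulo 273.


Moduli 7, 13, 3 are pairwise coprime; by CRT there is a unique solution modulo M = 7 · 13 · 3 = 273.
Solve pairwise, accumulating the modulus:
  Start with x ≡ 5 (mod 7).
  Combine with x ≡ 4 (mod 13): since gcd(7, 13) = 1, we get a unique residue mod 91.
    Write x = 5 + 7·t and substitute into x ≡ 4 (mod 13): 7·t ≡ 4 − 5 = -1 (mod 13).
    Reduce coefficients mod 13: 7·t ≡ 12 (mod 13).
    The inverse of 7 mod 13 is 2 (since 7·2 = 14 = 1·13 + 1), so t ≡ 2·12 = 24 ≡ 11 (mod 13).
    Then x = 5 + 7·11 = 82, valid modulo lcm(7, 13) = 91: x ≡ 82 (mod 91).
  Combine with x ≡ 2 (mod 3): since gcd(91, 3) = 1, we get a unique residue mod 273.
    Write x = 82 + 91·t and substitute into x ≡ 2 (mod 3): 91·t ≡ 2 − 82 = -80 (mod 3).
    Reduce coefficients mod 3: 1·t ≡ 1 (mod 3).
    So t ≡ 1 (mod 3).
    Then x = 82 + 91·1 = 173, valid modulo lcm(91, 3) = 273: x ≡ 173 (mod 273).
Verify: 173 mod 7 = 5 ✓, 173 mod 13 = 4 ✓, 173 mod 3 = 2 ✓.

x ≡ 173 (mod 273).


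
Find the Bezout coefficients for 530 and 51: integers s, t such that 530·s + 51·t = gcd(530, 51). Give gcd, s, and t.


Euclidean algorithm on (530, 51) — divide until remainder is 0:
  530 = 10 · 51 + 20
  51 = 2 · 20 + 11
  20 = 1 · 11 + 9
  11 = 1 · 9 + 2
  9 = 4 · 2 + 1
  2 = 2 · 1 + 0
gcd(530, 51) = 1.
Track Bezout coefficients alongside the remainders: start with r₀ = 530 = a·1 + b·0 (s = 1, t = 0) and r₁ = 51 = a·0 + b·1 (s = 0, t = 1); each new remainder r_{k+1} = r_{k-1} − q_k·r_k inherits s_{k+1} = s_{k-1} − q_k·s_k, t_{k+1} = t_{k-1} − q_k·t_k, so r_k = a·s_k + b·t_k at every step:
  q = 10: r = 20, s = 1 − 10·0 = 1, t = 0 − 10·1 = -10  (check: 530·1 + 51·(-10) = 20)
  q = 2: r = 11, s = 0 − 2·1 = -2, t = 1 − 2·(-10) = 21  (check: 530·(-2) + 51·21 = 11)
  q = 1: r = 9, s = 1 − 1·(-2) = 3, t = -10 − 1·21 = -31  (check: 530·3 + 51·(-31) = 9)
  q = 1: r = 2, s = -2 − 1·3 = -5, t = 21 − 1·(-31) = 52  (check: 530·(-5) + 51·52 = 2)
  q = 4: r = 1, s = 3 − 4·(-5) = 23, t = -31 − 4·52 = -239  (check: 530·23 + 51·(-239) = 1)
The row with r = 1 (the gcd) gives the Bezout coefficients s = 23, t = -239.
Result: 530 · (23) + 51 · (-239) = 1.

gcd(530, 51) = 1; s = 23, t = -239 (check: 530·23 + 51·(-239) = 1).


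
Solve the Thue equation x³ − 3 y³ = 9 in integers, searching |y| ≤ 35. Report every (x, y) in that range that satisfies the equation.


The equation is x³ - 3y³ = 9. For fixed y, x³ = 3·y³ + 9, so a solution requires the RHS to be a perfect cube.
Strategy: iterate y from -35 to 35, compute RHS = 3·y³ + 9, and check whether it is a (positive or negative) perfect cube.
Check small values of y:
  y = 0: RHS = 9 is not a perfect cube.
  y = 1: RHS = 12 is not a perfect cube.
  y = -1: RHS = 6 is not a perfect cube.
  y = 2: RHS = 33 is not a perfect cube.
  y = -2: RHS = -15 is not a perfect cube.
  y = 3: RHS = 90 is not a perfect cube.
  y = -3: RHS = -72 is not a perfect cube.
Continuing the search up to |y| = 35 finds no solutions either.
No (x, y) in the scanned range satisfies the equation.

No integer solutions with |y| ≤ 35.


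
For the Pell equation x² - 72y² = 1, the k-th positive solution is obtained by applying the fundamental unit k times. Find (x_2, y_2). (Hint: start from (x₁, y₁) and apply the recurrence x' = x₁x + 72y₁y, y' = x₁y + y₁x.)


Step 1: Find the fundamental solution (x₁, y₁) of x² - 72y² = 1.
  Expand √72 as a continued fraction. a₀ = ⌊√72⌋ = 8; iterate m_{k+1} = d_k·a_k − m_k, d_{k+1} = (72 − m_{k+1}²)/d_k, a_{k+1} = ⌊(a₀ + m_{k+1})/d_{k+1}⌋ (starting m₀ = 0, d₀ = 1), with convergents p_k = a_k·p_{k-1} + p_{k-2}, q_k = a_k·q_{k-1} + q_{k-2} (p₋₁ = 1, q₋₁ = 0):
  k = 0: a₀ = 8; p₀/q₀ = 8/1; p₀² − 72·q₀² = 64 − 72 = -8.
  k = 1: m = 8, d = 8, a = ⌊(8 + 8)/8⌋ = 2; p/q = (2·8 + 1)/(2·1 + 0) = 17/2; p² − 72·q² = 289 − 288 = 1.
  The first convergent with p² − 72·q² = 1 gives the fundamental solution (x₁, y₁) = (17, 2).
Step 2: Apply the recurrence (x_{n+1}, y_{n+1}) = (x₁x_n + 72y₁y_n, x₁y_n + y₁x_n) repeatedly.
  From (x_1, y_1) = (17, 2): x_2 = 17·17 + 72·2·2 = 577; y_2 = 17·2 + 2·17 = 68.
Step 3: Verify x_2² - 72·y_2² = 332929 - 332928 = 1 (should be 1). ✓

(x_1, y_1) = (17, 2); (x_2, y_2) = (577, 68).


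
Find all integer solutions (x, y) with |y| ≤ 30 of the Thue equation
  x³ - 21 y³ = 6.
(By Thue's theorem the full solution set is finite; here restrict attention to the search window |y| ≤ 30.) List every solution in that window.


The equation is x³ - 21y³ = 6. For fixed y, x³ = 21·y³ + 6, so a solution requires the RHS to be a perfect cube.
Strategy: iterate y from -30 to 30, compute RHS = 21·y³ + 6, and check whether it is a (positive or negative) perfect cube.
Check small values of y:
  y = 0: RHS = 6 is not a perfect cube.
  y = 1: RHS = 27 = (3)³ ⇒ x = 3 works.
  y = -1: RHS = -15 is not a perfect cube.
  y = 2: RHS = 174 is not a perfect cube.
  y = -2: RHS = -162 is not a perfect cube.
  y = 3: RHS = 573 is not a perfect cube.
  y = -3: RHS = -561 is not a perfect cube.
Continuing the search up to |y| = 30 finds no further solutions beyond those listed.
Collected solutions: (3, 1).

Solutions (with |y| ≤ 30): (3, 1).


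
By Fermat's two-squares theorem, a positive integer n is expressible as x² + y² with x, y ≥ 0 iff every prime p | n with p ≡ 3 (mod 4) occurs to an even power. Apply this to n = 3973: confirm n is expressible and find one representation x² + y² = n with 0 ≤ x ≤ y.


Step 1: Factor n = 3973 = 29 · 137.
Step 2: Check the mod-4 condition on each prime factor: 29 ≡ 1 (mod 4), exponent 1; 137 ≡ 1 (mod 4), exponent 1.
All primes ≡ 3 (mod 4) appear to even exponent (or don't appear), so by the two-squares theorem n IS expressible as a sum of two squares.
Step 3: Build a representation. Here n = 29 · 137 is a product of primes ≡ 1 (mod 4). Each prime p ≡ 1 (mod 4) is itself a sum of two squares; find a² by testing p − a² for a perfect square:
  29: 29 − 1² = 28, 29 − 2² = 25 = 5² ⇒ 29 = 2² + 5².
  137: 137 − 1² = 136, 137 − 2² = 133, 137 − 3² = 128, 137 − 4² = 121 = 11² ⇒ 137 = 4² + 11².
  Combine using the Brahmagupta–Fibonacci identity (a² + b²)(c² + d²) = (ac − bd)² + (ad + bc)² = (ac + bd)² + (ad − bc)²:
  29 · 137 = 3973: from (2² + 5²)(4² + 11²), take (2·4 − 5·11, 2·11 + 5·4) = (8 − 55, 22 + 20) = (-47, 42); dropping signs (only squares matter) gives (47, 42); check 47² + 42² = 2209 + 1764 = 3973 ✓.
Step 4: Order so x ≤ y and verify: 42² + 47² = 1764 + 2209 = 3973 = n. ✓

n = 3973 = 42² + 47² (one valid representation with x ≤ y).
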